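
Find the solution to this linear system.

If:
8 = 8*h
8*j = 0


Then:
h = 1
j = 0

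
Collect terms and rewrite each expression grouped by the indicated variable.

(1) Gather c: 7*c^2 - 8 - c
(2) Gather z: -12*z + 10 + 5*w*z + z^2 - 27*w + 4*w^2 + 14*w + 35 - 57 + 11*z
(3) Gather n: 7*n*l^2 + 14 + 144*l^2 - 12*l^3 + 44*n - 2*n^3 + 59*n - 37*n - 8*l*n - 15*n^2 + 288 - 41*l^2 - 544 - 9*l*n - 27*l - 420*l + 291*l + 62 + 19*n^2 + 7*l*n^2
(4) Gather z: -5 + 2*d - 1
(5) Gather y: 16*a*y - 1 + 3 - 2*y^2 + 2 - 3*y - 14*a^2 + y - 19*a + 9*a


(1) = 7*c^2 - c - 8
(2) = 4*w^2 - 13*w + z^2 + z*(5*w - 1) - 12
(3) = -12*l^3 + 103*l^2 - 156*l - 2*n^3 + n^2*(7*l + 4) + n*(7*l^2 - 17*l + 66) - 180
(4) = 2*d - 6
(5) = -14*a^2 - 10*a - 2*y^2 + y*(16*a - 2) + 4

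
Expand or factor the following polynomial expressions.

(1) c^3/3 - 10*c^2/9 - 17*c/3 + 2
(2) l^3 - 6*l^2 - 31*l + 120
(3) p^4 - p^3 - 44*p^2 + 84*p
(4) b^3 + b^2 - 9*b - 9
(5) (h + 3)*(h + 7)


(1) = (c/3 + 1)*(c - 6)*(c - 1/3)
(2) = (l - 8)*(l - 3)*(l + 5)
(3) = p*(p - 6)*(p - 2)*(p + 7)
(4) = (b - 3)*(b + 1)*(b + 3)
(5) = h^2 + 10*h + 21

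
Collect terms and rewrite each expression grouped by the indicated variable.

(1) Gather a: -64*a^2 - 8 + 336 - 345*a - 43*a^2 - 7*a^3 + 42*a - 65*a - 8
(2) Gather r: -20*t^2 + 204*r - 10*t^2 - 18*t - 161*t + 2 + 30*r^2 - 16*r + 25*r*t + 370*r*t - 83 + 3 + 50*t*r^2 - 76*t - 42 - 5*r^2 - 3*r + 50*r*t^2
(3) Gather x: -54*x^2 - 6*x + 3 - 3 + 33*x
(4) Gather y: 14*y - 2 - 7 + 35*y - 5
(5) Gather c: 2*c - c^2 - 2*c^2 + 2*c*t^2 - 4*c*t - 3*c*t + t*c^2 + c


(1) = -7*a^3 - 107*a^2 - 368*a + 320
(2) = r^2*(50*t + 25) + r*(50*t^2 + 395*t + 185) - 30*t^2 - 255*t - 120
(3) = -54*x^2 + 27*x
(4) = 49*y - 14
(5) = c^2*(t - 3) + c*(2*t^2 - 7*t + 3)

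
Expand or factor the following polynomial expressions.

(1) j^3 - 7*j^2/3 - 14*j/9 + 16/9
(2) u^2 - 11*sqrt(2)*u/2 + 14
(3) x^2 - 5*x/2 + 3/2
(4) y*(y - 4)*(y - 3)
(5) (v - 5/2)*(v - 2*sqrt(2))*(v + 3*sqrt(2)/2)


(1) = (j - 8/3)*(j - 2/3)*(j + 1)
(2) = (u - 7*sqrt(2)/2)*(u - 2*sqrt(2))
(3) = (x - 3/2)*(x - 1)
(4) = y^3 - 7*y^2 + 12*y
(5) = v^3 - 5*v^2/2 - sqrt(2)*v^2/2 - 6*v + 5*sqrt(2)*v/4 + 15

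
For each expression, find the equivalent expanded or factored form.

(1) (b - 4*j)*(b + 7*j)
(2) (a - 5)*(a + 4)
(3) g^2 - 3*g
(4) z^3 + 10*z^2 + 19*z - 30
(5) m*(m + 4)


(1) = b^2 + 3*b*j - 28*j^2
(2) = a^2 - a - 20
(3) = g*(g - 3)
(4) = (z - 1)*(z + 5)*(z + 6)
(5) = m^2 + 4*m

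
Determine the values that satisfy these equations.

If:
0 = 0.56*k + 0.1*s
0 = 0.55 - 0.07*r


Then:
k = -0.178571428571429*s
r = 7.86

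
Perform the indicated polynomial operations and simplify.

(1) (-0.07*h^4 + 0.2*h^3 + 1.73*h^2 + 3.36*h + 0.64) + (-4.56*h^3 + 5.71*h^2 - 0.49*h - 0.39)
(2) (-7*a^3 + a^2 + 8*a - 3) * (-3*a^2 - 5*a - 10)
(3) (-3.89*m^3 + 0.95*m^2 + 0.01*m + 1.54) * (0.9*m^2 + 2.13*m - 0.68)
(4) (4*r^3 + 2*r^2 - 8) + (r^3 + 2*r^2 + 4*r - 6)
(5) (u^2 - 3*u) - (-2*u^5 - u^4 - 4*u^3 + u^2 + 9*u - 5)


(1) = -0.07*h^4 - 4.36*h^3 + 7.44*h^2 + 2.87*h + 0.25
(2) = 21*a^5 + 32*a^4 + 41*a^3 - 41*a^2 - 65*a + 30
(3) = -3.501*m^5 - 7.4307*m^4 + 4.6777*m^3 + 0.7613*m^2 + 3.2734*m - 1.0472
(4) = 5*r^3 + 4*r^2 + 4*r - 14
(5) = 2*u^5 + u^4 + 4*u^3 - 12*u + 5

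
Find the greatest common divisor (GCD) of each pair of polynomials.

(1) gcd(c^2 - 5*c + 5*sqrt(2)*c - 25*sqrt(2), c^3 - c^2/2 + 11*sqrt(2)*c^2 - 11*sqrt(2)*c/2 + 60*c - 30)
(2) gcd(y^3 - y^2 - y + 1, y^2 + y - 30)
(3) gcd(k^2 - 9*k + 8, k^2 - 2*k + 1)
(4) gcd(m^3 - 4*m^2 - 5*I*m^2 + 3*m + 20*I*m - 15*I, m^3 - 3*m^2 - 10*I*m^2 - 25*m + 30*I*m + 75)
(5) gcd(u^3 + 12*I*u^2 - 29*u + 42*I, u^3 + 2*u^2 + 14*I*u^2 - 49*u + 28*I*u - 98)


(1) = c + 5*sqrt(2)
(2) = 1
(3) = gcd((k - 8)*(k - 1), (k - 1)^2) = k - 1
(4) = m^2 + m*(-3 - 5*I) + 15*I
(5) = u + 7*I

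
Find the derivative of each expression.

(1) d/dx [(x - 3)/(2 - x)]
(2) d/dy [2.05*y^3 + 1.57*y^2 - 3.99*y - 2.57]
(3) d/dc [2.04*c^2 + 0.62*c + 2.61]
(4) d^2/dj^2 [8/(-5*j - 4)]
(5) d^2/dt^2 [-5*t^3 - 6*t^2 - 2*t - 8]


(1) = -1/(x - 2)^2
(2) = 6.15*y^2 + 3.14*y - 3.99
(3) = 4.08*c + 0.62
(4) = -400/(5*j + 4)^3
(5) = -30*t - 12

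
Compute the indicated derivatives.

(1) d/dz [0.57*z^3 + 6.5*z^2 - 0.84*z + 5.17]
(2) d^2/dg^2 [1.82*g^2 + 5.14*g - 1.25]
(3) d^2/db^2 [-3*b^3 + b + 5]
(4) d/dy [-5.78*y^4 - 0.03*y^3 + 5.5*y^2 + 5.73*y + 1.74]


(1) = 1.71*z^2 + 13.0*z - 0.84
(2) = 3.64000000000000
(3) = -18*b
(4) = -23.12*y^3 - 0.09*y^2 + 11.0*y + 5.73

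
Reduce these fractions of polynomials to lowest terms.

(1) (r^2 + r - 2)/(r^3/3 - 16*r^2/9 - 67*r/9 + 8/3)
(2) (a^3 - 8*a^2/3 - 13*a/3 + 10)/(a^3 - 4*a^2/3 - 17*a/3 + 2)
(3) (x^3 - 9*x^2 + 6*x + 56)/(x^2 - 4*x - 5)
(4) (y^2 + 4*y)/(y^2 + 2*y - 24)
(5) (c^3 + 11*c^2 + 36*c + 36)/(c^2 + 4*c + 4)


(1) = (9*r^2 + 9*r - 18)/(3*r^3 - 16*r^2 - 67*r + 24)
(2) = (3*a - 5)/(3*a - 1)
(3) = (x^3 - 9*x^2 + 6*x + 56)/(x^2 - 4*x - 5)
(4) = (y^2 + 4*y)/(y^2 + 2*y - 24)
(5) = (c^2 + 9*c + 18)/(c + 2)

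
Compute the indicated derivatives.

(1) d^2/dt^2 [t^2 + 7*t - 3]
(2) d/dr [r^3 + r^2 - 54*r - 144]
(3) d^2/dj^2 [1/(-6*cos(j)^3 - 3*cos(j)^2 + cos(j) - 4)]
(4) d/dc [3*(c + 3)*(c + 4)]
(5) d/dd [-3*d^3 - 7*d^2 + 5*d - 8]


(1) = 2
(2) = 3*r^2 + 2*r - 54
(3) = -((7*cos(j) + 12*cos(2*j) + 27*cos(3*j))*(6*cos(j)^3 + 3*cos(j)^2 - cos(j) + 4)/2 + 2*(18*cos(j)^2 + 6*cos(j) - 1)^2*sin(j)^2)/(6*cos(j)^3 + 3*cos(j)^2 - cos(j) + 4)^3
(4) = 6*c + 21
(5) = -9*d^2 - 14*d + 5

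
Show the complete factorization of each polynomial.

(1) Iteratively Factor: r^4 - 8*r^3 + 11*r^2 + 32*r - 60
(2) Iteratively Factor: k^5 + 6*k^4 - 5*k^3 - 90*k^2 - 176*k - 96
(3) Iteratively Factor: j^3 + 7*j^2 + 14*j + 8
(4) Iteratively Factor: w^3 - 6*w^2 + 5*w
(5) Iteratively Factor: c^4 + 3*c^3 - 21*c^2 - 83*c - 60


(1) = (r + 2)*(r^3 - 10*r^2 + 31*r - 30) = (r - 2)*(r + 2)*(r^2 - 8*r + 15) = (r - 3)*(r - 2)*(r + 2)*(r - 5)
(2) = (k - 4)*(k^4 + 10*k^3 + 35*k^2 + 50*k + 24) = (k - 4)*(k + 3)*(k^3 + 7*k^2 + 14*k + 8) = (k - 4)*(k + 3)*(k + 4)*(k^2 + 3*k + 2) = (k - 4)*(k + 2)*(k + 3)*(k + 4)*(k + 1)
(3) = (j + 1)*(j^2 + 6*j + 8) = (j + 1)*(j + 4)*(j + 2)
(4) = (w)*(w^2 - 6*w + 5) = w*(w - 1)*(w - 5)
(5) = (c + 3)*(c^3 - 21*c - 20) = (c + 3)*(c + 4)*(c^2 - 4*c - 5) = (c + 1)*(c + 3)*(c + 4)*(c - 5)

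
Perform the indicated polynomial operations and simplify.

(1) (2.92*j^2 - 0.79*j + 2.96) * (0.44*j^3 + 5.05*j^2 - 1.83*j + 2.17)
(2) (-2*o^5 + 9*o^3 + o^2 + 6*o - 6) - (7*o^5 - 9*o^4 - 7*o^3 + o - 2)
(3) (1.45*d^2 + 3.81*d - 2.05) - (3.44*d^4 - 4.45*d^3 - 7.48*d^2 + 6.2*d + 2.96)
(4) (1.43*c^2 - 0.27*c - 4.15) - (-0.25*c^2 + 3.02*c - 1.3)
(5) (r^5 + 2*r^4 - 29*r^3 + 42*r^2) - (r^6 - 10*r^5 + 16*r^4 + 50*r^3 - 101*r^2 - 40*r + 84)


(1) = 1.2848*j^5 + 14.3984*j^4 - 8.0307*j^3 + 22.7301*j^2 - 7.1311*j + 6.4232
(2) = -9*o^5 + 9*o^4 + 16*o^3 + o^2 + 5*o - 4
(3) = -3.44*d^4 + 4.45*d^3 + 8.93*d^2 - 2.39*d - 5.01
(4) = 1.68*c^2 - 3.29*c - 2.85
(5) = -r^6 + 11*r^5 - 14*r^4 - 79*r^3 + 143*r^2 + 40*r - 84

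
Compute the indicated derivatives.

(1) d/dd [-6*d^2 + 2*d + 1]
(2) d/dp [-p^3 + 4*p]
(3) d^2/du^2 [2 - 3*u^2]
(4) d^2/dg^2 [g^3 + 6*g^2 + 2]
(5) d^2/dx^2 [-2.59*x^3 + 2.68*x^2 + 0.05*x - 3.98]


(1) = 2 - 12*d
(2) = 4 - 3*p^2
(3) = -6
(4) = 6*g + 12
(5) = 5.36 - 15.54*x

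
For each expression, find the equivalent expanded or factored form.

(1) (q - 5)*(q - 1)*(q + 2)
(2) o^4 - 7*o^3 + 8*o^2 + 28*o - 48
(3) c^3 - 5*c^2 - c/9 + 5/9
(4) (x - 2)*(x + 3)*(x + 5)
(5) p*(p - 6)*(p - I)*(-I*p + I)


(1) = q^3 - 4*q^2 - 7*q + 10
(2) = (o - 4)*(o - 3)*(o - 2)*(o + 2)
(3) = (c - 5)*(c - 1/3)*(c + 1/3)
(4) = x^3 + 6*x^2 - x - 30
(5) = -I*p^4 - p^3 + 7*I*p^3 + 7*p^2 - 6*I*p^2 - 6*p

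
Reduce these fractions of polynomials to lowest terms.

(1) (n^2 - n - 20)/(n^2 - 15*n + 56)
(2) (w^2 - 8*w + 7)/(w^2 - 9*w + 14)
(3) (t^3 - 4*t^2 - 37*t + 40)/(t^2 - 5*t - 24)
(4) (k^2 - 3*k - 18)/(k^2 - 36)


(1) = (n^2 - n - 20)/(n^2 - 15*n + 56)
(2) = (w - 1)/(w - 2)
(3) = (t^2 + 4*t - 5)/(t + 3)
(4) = (k + 3)/(k + 6)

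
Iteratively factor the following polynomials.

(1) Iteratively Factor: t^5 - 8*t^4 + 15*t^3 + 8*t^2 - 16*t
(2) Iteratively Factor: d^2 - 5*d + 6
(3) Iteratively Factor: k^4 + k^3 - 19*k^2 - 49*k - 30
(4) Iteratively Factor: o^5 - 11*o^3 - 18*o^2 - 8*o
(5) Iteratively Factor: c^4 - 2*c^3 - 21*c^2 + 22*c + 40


(1) = (t - 1)*(t^4 - 7*t^3 + 8*t^2 + 16*t) = t*(t - 1)*(t^3 - 7*t^2 + 8*t + 16) = t*(t - 4)*(t - 1)*(t^2 - 3*t - 4) = t*(t - 4)*(t - 1)*(t + 1)*(t - 4)
(2) = (d - 2)*(d - 3)
(3) = (k + 3)*(k^3 - 2*k^2 - 13*k - 10) = (k + 2)*(k + 3)*(k^2 - 4*k - 5) = (k + 1)*(k + 2)*(k + 3)*(k - 5)
(4) = (o - 4)*(o^4 + 4*o^3 + 5*o^2 + 2*o) = (o - 4)*(o + 2)*(o^3 + 2*o^2 + o) = (o - 4)*(o + 1)*(o + 2)*(o^2 + o) = o*(o - 4)*(o + 1)*(o + 2)*(o + 1)
(5) = (c - 2)*(c^3 - 21*c - 20) = (c - 2)*(c + 1)*(c^2 - c - 20) = (c - 2)*(c + 1)*(c + 4)*(c - 5)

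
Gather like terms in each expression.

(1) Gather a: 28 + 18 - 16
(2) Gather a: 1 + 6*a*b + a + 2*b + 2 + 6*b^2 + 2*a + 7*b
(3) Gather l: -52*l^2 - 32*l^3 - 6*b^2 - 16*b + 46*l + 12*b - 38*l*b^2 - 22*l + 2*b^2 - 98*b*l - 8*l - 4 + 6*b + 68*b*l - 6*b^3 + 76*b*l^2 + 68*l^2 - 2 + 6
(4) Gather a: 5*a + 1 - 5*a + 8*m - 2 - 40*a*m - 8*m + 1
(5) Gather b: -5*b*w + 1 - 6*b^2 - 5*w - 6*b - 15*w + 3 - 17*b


(1) = 30
(2) = a*(6*b + 3) + 6*b^2 + 9*b + 3
(3) = -6*b^3 - 4*b^2 + 2*b - 32*l^3 + l^2*(76*b + 16) + l*(-38*b^2 - 30*b + 16)
(4) = -40*a*m
(5) = -6*b^2 + b*(-5*w - 23) - 20*w + 4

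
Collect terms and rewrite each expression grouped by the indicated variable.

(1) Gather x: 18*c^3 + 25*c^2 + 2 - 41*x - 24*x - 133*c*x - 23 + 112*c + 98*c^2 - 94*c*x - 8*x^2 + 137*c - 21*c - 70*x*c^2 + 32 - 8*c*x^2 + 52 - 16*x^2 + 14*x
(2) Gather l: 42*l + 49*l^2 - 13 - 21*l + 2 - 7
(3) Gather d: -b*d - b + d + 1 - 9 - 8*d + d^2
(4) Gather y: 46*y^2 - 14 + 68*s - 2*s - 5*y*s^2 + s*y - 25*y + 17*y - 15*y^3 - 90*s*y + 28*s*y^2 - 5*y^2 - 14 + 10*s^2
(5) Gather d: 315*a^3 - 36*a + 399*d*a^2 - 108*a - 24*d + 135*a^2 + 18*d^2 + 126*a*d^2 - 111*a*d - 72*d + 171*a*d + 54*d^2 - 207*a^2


(1) = 18*c^3 + 123*c^2 + 228*c + x^2*(-8*c - 24) + x*(-70*c^2 - 227*c - 51) + 63
(2) = 49*l^2 + 21*l - 18
(3) = -b + d^2 + d*(-b - 7) - 8
(4) = 10*s^2 + 66*s - 15*y^3 + y^2*(28*s + 41) + y*(-5*s^2 - 89*s - 8) - 28
(5) = 315*a^3 - 72*a^2 - 144*a + d^2*(126*a + 72) + d*(399*a^2 + 60*a - 96)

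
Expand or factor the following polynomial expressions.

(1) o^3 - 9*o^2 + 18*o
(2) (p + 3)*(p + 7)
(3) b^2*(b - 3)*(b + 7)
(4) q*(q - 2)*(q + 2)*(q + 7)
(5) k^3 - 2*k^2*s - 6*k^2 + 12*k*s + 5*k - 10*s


(1) = o*(o - 6)*(o - 3)
(2) = p^2 + 10*p + 21
(3) = b^4 + 4*b^3 - 21*b^2
(4) = q^4 + 7*q^3 - 4*q^2 - 28*q
(5) = (k - 5)*(k - 1)*(k - 2*s)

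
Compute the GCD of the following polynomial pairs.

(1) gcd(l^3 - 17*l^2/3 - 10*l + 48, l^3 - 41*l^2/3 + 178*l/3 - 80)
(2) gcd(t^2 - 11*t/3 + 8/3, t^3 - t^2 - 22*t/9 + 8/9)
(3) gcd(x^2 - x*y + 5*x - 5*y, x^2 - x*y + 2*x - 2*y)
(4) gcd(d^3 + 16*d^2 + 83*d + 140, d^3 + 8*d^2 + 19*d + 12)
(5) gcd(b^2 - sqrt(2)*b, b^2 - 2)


(1) = l^2 - 26*l/3 + 16
(2) = gcd((t - 8/3)*(t - 1), (t - 2)*(t - 1/3)*(t + 4/3)) = 1
(3) = gcd((x + 5)*(x - y), (x + 2)*(x - y)) = x - y
(4) = gcd((d + 4)*(d + 5)*(d + 7), (d + 1)*(d + 3)*(d + 4)) = d + 4
(5) = b - sqrt(2)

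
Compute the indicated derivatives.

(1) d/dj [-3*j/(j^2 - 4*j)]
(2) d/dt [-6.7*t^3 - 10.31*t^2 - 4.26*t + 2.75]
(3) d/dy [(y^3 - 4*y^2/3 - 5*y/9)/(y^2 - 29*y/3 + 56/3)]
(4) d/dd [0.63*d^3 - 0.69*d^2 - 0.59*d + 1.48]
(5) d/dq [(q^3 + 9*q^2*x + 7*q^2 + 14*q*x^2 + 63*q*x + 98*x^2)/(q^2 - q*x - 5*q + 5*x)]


(1) = 3/(j - 4)^2
(2) = -20.1*t^2 - 20.62*t - 4.26
(3) = (27*y^4 - 522*y^3 + 1875*y^2 - 1344*y - 280)/(3*(9*y^4 - 174*y^3 + 1177*y^2 - 3248*y + 3136))
(4) = 1.89*d^2 - 1.38*d - 0.59
(5) = ((-2*q + x + 5)*(q^3 + 9*q^2*x + 7*q^2 + 14*q*x^2 + 63*q*x + 98*x^2) + (q^2 - q*x - 5*q + 5*x)*(3*q^2 + 18*q*x + 14*q + 14*x^2 + 63*x))/(q^2 - q*x - 5*q + 5*x)^2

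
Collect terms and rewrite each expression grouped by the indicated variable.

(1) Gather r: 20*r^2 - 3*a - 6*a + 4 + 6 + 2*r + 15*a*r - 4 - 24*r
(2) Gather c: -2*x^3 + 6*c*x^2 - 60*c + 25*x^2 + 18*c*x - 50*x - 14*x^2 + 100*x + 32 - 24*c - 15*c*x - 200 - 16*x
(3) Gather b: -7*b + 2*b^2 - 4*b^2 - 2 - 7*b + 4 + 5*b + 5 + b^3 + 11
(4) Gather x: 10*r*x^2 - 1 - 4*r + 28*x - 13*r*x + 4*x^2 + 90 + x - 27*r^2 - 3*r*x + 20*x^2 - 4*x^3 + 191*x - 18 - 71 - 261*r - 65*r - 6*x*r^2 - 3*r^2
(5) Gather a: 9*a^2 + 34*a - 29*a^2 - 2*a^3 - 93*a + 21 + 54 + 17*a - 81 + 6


(1) = -9*a + 20*r^2 + r*(15*a - 22) + 6
(2) = c*(6*x^2 + 3*x - 84) - 2*x^3 + 11*x^2 + 34*x - 168
(3) = b^3 - 2*b^2 - 9*b + 18
(4) = -30*r^2 - 330*r - 4*x^3 + x^2*(10*r + 24) + x*(-6*r^2 - 16*r + 220)
(5) = -2*a^3 - 20*a^2 - 42*a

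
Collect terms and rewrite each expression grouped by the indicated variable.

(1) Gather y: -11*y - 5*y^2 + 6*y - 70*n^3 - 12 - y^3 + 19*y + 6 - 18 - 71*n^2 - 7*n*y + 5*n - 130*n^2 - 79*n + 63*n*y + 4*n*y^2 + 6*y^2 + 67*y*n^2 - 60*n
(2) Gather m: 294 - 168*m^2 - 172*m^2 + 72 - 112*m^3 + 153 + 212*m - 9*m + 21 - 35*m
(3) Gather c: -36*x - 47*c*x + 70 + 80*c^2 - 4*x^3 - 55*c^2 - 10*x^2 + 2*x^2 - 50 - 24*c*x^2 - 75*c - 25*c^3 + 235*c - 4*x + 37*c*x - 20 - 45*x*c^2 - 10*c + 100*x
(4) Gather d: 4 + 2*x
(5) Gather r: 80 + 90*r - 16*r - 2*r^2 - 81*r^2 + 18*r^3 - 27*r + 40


(1) = -70*n^3 - 201*n^2 - 134*n - y^3 + y^2*(4*n + 1) + y*(67*n^2 + 56*n + 14) - 24
(2) = -112*m^3 - 340*m^2 + 168*m + 540
(3) = -25*c^3 + c^2*(25 - 45*x) + c*(-24*x^2 - 10*x + 150) - 4*x^3 - 8*x^2 + 60*x
(4) = 2*x + 4
(5) = 18*r^3 - 83*r^2 + 47*r + 120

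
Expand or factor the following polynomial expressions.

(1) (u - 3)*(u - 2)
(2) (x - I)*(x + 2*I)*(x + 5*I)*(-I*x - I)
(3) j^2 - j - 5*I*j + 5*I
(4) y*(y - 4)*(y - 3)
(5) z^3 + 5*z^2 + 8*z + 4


(1) = u^2 - 5*u + 6
(2) = -I*x^4 + 6*x^3 - I*x^3 + 6*x^2 + 3*I*x^2 + 10*x + 3*I*x + 10
(3) = (j - 1)*(j - 5*I)
(4) = y^3 - 7*y^2 + 12*y
(5) = (z + 1)*(z + 2)^2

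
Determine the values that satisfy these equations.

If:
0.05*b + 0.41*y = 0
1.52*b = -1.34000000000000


Then:
b = -0.88
y = 0.11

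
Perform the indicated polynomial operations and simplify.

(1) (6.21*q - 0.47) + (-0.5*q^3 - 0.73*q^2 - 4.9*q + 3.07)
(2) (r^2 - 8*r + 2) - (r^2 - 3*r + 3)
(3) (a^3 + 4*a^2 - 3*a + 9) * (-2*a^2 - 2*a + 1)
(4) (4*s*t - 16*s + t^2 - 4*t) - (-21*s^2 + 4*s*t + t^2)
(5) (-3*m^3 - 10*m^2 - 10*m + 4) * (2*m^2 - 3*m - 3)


(1) = -0.5*q^3 - 0.73*q^2 + 1.31*q + 2.6
(2) = -5*r - 1
(3) = -2*a^5 - 10*a^4 - a^3 - 8*a^2 - 21*a + 9
(4) = 21*s^2 - 16*s - 4*t
(5) = -6*m^5 - 11*m^4 + 19*m^3 + 68*m^2 + 18*m - 12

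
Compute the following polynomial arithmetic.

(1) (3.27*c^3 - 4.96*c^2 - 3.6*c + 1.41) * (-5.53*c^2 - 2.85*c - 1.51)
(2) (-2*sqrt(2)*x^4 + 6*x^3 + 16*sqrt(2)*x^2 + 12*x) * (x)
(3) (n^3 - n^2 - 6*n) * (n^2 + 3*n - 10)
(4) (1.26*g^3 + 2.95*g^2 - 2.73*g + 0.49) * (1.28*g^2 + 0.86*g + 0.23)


(1) = -18.0831*c^5 + 18.1093*c^4 + 29.1063*c^3 + 9.9523*c^2 + 1.4175*c - 2.1291
(2) = -2*sqrt(2)*x^5 + 6*x^4 + 16*sqrt(2)*x^3 + 12*x^2
(3) = n^5 + 2*n^4 - 19*n^3 - 8*n^2 + 60*n
(4) = 1.6128*g^5 + 4.8596*g^4 - 0.6676*g^3 - 1.0421*g^2 - 0.2065*g + 0.1127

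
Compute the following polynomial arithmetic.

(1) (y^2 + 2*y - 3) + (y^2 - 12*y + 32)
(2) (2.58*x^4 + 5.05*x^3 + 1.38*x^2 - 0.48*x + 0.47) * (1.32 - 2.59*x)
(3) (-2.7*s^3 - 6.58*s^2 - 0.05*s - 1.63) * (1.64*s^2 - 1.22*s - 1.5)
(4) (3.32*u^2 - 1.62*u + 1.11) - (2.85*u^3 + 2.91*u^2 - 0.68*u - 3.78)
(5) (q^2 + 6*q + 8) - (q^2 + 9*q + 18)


(1) = 2*y^2 - 10*y + 29
(2) = -6.6822*x^5 - 9.6739*x^4 + 3.0918*x^3 + 3.0648*x^2 - 1.8509*x + 0.6204
(3) = -4.428*s^5 - 7.4972*s^4 + 11.9956*s^3 + 7.2578*s^2 + 2.0636*s + 2.445
(4) = -2.85*u^3 + 0.41*u^2 - 0.94*u + 4.89
(5) = -3*q - 10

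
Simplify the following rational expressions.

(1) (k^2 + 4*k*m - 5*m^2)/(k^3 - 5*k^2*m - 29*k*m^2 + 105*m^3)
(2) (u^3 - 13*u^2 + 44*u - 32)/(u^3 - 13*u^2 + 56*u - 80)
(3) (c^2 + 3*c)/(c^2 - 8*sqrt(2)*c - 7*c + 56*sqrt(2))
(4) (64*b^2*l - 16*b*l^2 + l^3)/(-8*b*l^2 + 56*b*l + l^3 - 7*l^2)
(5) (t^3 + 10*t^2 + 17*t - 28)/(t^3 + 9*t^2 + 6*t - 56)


(1) = (k - m)/(k^2 - 10*k*m + 21*m^2)
(2) = (u^2 - 9*u + 8)/(u^2 - 9*u + 20)
(3) = (c^2 + 3*c)/(c^2 + c*(-8*sqrt(2) - 7) + 56*sqrt(2))
(4) = (-8*b + l)/(l - 7)
(5) = (t - 1)/(t - 2)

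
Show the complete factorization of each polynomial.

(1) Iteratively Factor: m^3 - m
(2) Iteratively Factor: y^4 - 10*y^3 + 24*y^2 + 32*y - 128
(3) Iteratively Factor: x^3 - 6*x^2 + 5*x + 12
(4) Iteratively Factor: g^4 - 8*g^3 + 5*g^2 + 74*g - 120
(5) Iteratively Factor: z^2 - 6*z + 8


(1) = (m - 1)*(m^2 + m) = (m - 1)*(m + 1)*(m)
(2) = (y - 4)*(y^3 - 6*y^2 + 32) = (y - 4)^2*(y^2 - 2*y - 8) = (y - 4)^2*(y + 2)*(y - 4)
(3) = (x - 4)*(x^2 - 2*x - 3) = (x - 4)*(x - 3)*(x + 1)
(4) = (g - 2)*(g^3 - 6*g^2 - 7*g + 60) = (g - 2)*(g + 3)*(g^2 - 9*g + 20) = (g - 5)*(g - 2)*(g + 3)*(g - 4)
(5) = (z - 4)*(z - 2)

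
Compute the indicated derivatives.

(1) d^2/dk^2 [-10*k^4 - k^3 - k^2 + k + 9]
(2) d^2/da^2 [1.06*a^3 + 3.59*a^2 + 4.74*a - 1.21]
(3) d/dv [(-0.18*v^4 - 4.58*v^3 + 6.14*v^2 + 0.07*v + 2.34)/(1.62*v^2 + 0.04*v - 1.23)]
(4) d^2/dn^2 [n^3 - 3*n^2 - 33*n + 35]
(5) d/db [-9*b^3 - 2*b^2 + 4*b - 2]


(1) = -120*k^2 - 6*k - 2
(2) = 6.36*a + 7.18
(3) = (-0.5832*v^5 - 7.4412*v^4 + 0.5192*v^3 + 17.0324*v^2 - 22.686*v - 0.1797)/(2.6244*v^4 + 0.1296*v^3 - 3.9836*v^2 - 0.0984*v + 1.5129)
(4) = 6*n - 6
(5) = -27*b^2 - 4*b + 4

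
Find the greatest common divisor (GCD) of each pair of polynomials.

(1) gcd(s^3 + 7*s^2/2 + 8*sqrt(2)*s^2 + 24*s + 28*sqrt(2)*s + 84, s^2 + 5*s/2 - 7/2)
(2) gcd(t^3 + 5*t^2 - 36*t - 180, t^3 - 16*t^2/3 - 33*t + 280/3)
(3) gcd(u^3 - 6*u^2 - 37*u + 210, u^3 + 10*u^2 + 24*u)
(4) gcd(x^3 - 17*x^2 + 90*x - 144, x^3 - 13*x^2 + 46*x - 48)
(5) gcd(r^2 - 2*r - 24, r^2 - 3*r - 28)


(1) = gcd((s + 7/2)*(s + 2*sqrt(2))*(s + 6*sqrt(2)), (s - 1)*(s + 7/2)) = s + 7/2
(2) = gcd((t - 6)*(t + 5)*(t + 6), (t - 8)*(t - 7/3)*(t + 5)) = t + 5
(3) = u + 6
(4) = x^2 - 11*x + 24
(5) = r + 4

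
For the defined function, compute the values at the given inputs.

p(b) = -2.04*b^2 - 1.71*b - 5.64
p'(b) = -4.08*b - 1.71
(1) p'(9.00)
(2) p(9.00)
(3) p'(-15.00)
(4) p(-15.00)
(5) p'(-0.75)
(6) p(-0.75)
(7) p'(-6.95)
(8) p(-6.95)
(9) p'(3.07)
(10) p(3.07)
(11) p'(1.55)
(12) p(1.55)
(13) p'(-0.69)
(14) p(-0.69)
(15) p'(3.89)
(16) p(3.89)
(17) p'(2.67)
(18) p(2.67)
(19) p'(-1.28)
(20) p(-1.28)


(1) = -38.43
(2) = -186.27
(3) = 59.49
(4) = -438.99
(5) = 1.35
(6) = -5.50
(7) = 26.65
(8) = -92.29
(9) = -14.24
(10) = -30.12
(11) = -8.03
(12) = -13.19
(13) = 1.11
(14) = -5.43
(15) = -17.58
(16) = -43.16
(17) = -12.60
(18) = -24.75
(19) = 3.51
(20) = -6.79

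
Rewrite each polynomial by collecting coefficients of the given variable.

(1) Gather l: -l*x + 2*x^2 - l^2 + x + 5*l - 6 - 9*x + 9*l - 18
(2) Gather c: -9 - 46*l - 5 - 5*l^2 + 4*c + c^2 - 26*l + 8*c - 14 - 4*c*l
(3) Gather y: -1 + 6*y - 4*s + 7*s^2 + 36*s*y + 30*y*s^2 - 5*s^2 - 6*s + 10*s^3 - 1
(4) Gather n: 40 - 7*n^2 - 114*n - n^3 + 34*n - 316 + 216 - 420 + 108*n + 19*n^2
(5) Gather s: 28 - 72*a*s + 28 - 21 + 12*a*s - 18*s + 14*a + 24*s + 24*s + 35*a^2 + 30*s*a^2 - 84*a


(1) = -l^2 + l*(14 - x) + 2*x^2 - 8*x - 24
(2) = c^2 + c*(12 - 4*l) - 5*l^2 - 72*l - 28
(3) = 10*s^3 + 2*s^2 - 10*s + y*(30*s^2 + 36*s + 6) - 2
(4) = -n^3 + 12*n^2 + 28*n - 480
(5) = 35*a^2 - 70*a + s*(30*a^2 - 60*a + 30) + 35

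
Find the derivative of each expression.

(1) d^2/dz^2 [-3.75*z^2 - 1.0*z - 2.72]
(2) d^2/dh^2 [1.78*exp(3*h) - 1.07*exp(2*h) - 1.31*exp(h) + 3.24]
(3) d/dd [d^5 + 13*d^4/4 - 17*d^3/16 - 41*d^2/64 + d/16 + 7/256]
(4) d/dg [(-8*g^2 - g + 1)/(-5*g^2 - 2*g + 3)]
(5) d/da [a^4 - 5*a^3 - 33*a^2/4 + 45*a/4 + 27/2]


(1) = -7.50000000000000
(2) = (16.02*exp(2*h) - 4.28*exp(h) - 1.31)*exp(h)
(3) = 5*d^4 + 13*d^3 - 51*d^2/16 - 41*d/32 + 1/16
(4) = (11*g^2 - 38*g - 1)/(25*g^4 + 20*g^3 - 26*g^2 - 12*g + 9)
(5) = 4*a^3 - 15*a^2 - 33*a/2 + 45/4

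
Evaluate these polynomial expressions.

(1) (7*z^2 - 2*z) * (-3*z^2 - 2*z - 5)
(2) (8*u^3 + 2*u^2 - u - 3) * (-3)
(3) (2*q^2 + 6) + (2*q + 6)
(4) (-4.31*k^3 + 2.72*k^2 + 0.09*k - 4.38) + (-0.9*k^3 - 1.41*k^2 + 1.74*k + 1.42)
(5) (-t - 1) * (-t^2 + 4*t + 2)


(1) = -21*z^4 - 8*z^3 - 31*z^2 + 10*z
(2) = -24*u^3 - 6*u^2 + 3*u + 9
(3) = 2*q^2 + 2*q + 12
(4) = -5.21*k^3 + 1.31*k^2 + 1.83*k - 2.96
(5) = t^3 - 3*t^2 - 6*t - 2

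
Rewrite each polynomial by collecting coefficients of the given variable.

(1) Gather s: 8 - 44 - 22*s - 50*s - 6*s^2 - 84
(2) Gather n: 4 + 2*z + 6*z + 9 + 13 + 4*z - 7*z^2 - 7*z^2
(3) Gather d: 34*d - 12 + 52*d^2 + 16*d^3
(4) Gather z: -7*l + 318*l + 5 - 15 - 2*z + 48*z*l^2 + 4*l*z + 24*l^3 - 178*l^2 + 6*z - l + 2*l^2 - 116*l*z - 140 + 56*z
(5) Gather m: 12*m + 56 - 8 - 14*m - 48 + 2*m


(1) = -6*s^2 - 72*s - 120
(2) = -14*z^2 + 12*z + 26
(3) = 16*d^3 + 52*d^2 + 34*d - 12
(4) = 24*l^3 - 176*l^2 + 310*l + z*(48*l^2 - 112*l + 60) - 150
(5) = 0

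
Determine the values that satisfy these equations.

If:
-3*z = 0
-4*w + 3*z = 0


Then:
w = 0
z = 0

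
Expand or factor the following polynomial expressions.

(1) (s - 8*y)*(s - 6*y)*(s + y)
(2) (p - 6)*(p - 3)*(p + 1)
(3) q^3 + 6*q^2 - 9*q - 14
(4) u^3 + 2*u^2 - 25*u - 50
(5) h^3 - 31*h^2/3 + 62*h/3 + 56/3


(1) = s^3 - 13*s^2*y + 34*s*y^2 + 48*y^3
(2) = p^3 - 8*p^2 + 9*p + 18
(3) = (q - 2)*(q + 1)*(q + 7)
(4) = (u - 5)*(u + 2)*(u + 5)
(5) = (h - 7)*(h - 4)*(h + 2/3)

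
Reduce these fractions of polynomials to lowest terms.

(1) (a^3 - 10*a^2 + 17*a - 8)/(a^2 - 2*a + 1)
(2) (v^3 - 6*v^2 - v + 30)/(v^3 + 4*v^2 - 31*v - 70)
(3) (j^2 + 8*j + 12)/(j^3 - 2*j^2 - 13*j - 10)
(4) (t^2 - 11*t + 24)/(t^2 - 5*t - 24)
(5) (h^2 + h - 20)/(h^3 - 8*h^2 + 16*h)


(1) = a - 8
(2) = (v - 3)/(v + 7)
(3) = (j + 6)/(j^2 - 4*j - 5)
(4) = (t - 3)/(t + 3)
(5) = (h + 5)/(h^2 - 4*h)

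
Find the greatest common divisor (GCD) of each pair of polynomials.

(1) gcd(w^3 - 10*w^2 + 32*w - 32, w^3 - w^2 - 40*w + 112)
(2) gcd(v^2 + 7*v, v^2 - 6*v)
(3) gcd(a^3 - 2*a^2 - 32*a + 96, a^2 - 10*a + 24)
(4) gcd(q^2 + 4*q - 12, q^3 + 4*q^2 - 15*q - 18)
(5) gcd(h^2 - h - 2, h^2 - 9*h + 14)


(1) = gcd((w - 4)^2*(w - 2), (w - 4)^2*(w + 7)) = w^2 - 8*w + 16
(2) = v
(3) = a - 4
(4) = gcd((q - 2)*(q + 6), (q - 3)*(q + 1)*(q + 6)) = q + 6
(5) = gcd((h - 2)*(h + 1), (h - 7)*(h - 2)) = h - 2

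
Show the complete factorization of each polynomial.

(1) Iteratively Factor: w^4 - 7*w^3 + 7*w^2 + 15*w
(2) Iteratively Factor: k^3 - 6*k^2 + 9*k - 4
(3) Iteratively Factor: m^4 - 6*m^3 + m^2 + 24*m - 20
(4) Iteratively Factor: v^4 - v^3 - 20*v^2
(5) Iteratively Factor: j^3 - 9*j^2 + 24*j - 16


(1) = (w + 1)*(w^3 - 8*w^2 + 15*w) = w*(w + 1)*(w^2 - 8*w + 15) = w*(w - 5)*(w + 1)*(w - 3)
(2) = (k - 4)*(k^2 - 2*k + 1) = (k - 4)*(k - 1)*(k - 1)
(3) = (m - 1)*(m^3 - 5*m^2 - 4*m + 20) = (m - 2)*(m - 1)*(m^2 - 3*m - 10) = (m - 5)*(m - 2)*(m - 1)*(m + 2)
(4) = (v - 5)*(v^3 + 4*v^2) = (v - 5)*(v + 4)*(v^2) = v*(v - 5)*(v + 4)*(v)
(5) = (j - 4)*(j^2 - 5*j + 4) = (j - 4)^2*(j - 1)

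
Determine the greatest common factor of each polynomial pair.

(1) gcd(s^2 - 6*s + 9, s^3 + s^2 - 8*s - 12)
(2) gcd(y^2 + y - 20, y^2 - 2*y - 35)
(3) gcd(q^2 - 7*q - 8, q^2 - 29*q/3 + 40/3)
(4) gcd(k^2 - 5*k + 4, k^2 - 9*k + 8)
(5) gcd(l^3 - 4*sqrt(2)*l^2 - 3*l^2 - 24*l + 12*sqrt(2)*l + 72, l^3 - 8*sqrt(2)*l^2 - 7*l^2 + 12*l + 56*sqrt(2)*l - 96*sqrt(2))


(1) = gcd((s - 3)^2, (s - 3)*(s + 2)^2) = s - 3
(2) = gcd((y - 4)*(y + 5), (y - 7)*(y + 5)) = y + 5
(3) = gcd((q - 8)*(q + 1), (q - 8)*(q - 5/3)) = q - 8
(4) = k - 1
(5) = gcd((l - 3)*(l - 6*sqrt(2))*(l + 2*sqrt(2)), (l - 4)*(l - 3)*(l - 8*sqrt(2))) = l - 3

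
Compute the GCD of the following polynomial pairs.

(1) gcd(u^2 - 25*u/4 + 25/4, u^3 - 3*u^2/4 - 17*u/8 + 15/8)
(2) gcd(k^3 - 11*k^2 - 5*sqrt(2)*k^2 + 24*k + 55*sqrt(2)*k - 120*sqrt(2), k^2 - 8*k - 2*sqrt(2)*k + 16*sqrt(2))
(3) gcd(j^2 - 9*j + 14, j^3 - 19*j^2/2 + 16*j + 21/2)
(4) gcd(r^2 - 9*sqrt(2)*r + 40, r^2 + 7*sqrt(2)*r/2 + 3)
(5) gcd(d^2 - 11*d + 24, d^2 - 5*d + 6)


(1) = u - 5/4
(2) = k - 8
(3) = j - 7
(4) = gcd((r - 5*sqrt(2))*(r - 4*sqrt(2)), (r + sqrt(2)/2)*(r + 3*sqrt(2))) = 1
(5) = d - 3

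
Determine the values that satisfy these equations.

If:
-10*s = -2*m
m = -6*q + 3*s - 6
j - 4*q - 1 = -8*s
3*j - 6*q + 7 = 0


Then:
j = -173/39
m = 10/13
q = -41/39
s = 2/13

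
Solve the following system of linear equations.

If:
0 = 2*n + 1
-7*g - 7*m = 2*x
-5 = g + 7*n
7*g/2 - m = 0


Then:
g = -3/2
m = -21/4
n = -1/2
x = 189/8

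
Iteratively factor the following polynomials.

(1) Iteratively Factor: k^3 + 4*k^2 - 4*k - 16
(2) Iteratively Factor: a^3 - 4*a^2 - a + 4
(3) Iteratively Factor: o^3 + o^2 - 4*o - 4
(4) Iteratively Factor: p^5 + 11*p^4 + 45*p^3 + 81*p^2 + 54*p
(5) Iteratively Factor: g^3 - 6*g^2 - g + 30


(1) = (k - 2)*(k^2 + 6*k + 8) = (k - 2)*(k + 4)*(k + 2)
(2) = (a - 1)*(a^2 - 3*a - 4) = (a - 4)*(a - 1)*(a + 1)
(3) = (o + 1)*(o^2 - 4) = (o + 1)*(o + 2)*(o - 2)
(4) = (p + 3)*(p^4 + 8*p^3 + 21*p^2 + 18*p) = (p + 3)^2*(p^3 + 5*p^2 + 6*p) = (p + 3)^3*(p^2 + 2*p) = p*(p + 3)^3*(p + 2)
(5) = (g + 2)*(g^2 - 8*g + 15) = (g - 5)*(g + 2)*(g - 3)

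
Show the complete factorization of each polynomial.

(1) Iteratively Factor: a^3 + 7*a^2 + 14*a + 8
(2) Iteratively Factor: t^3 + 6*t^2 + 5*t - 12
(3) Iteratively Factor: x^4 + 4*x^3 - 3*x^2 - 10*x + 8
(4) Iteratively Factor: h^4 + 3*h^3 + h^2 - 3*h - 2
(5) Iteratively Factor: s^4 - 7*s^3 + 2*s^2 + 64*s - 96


(1) = (a + 4)*(a^2 + 3*a + 2) = (a + 2)*(a + 4)*(a + 1)
(2) = (t + 3)*(t^2 + 3*t - 4) = (t - 1)*(t + 3)*(t + 4)
(3) = (x + 4)*(x^3 - 3*x + 2) = (x + 2)*(x + 4)*(x^2 - 2*x + 1) = (x - 1)*(x + 2)*(x + 4)*(x - 1)
(4) = (h - 1)*(h^3 + 4*h^2 + 5*h + 2) = (h - 1)*(h + 1)*(h^2 + 3*h + 2) = (h - 1)*(h + 1)^2*(h + 2)
(5) = (s - 4)*(s^3 - 3*s^2 - 10*s + 24) = (s - 4)*(s - 2)*(s^2 - s - 12) = (s - 4)*(s - 2)*(s + 3)*(s - 4)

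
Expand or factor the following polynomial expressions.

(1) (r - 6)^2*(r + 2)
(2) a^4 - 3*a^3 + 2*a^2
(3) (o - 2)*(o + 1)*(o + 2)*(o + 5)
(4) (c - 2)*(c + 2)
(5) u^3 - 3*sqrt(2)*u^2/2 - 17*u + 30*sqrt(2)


(1) = r^3 - 10*r^2 + 12*r + 72
(2) = a^2*(a - 2)*(a - 1)
(3) = o^4 + 6*o^3 + o^2 - 24*o - 20
(4) = c^2 - 4
(5) = (u - 5*sqrt(2)/2)*(u - 2*sqrt(2))*(u + 3*sqrt(2))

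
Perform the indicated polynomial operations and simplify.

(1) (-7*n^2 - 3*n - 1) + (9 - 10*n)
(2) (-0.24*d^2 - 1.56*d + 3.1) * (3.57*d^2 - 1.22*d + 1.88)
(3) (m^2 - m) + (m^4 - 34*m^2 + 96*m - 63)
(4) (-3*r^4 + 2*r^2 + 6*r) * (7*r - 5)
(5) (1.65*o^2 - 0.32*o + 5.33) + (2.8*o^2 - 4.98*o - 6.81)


(1) = -7*n^2 - 13*n + 8
(2) = -0.8568*d^4 - 5.2764*d^3 + 12.519*d^2 - 6.7148*d + 5.828
(3) = m^4 - 33*m^2 + 95*m - 63
(4) = -21*r^5 + 15*r^4 + 14*r^3 + 32*r^2 - 30*r
(5) = 4.45*o^2 - 5.3*o - 1.48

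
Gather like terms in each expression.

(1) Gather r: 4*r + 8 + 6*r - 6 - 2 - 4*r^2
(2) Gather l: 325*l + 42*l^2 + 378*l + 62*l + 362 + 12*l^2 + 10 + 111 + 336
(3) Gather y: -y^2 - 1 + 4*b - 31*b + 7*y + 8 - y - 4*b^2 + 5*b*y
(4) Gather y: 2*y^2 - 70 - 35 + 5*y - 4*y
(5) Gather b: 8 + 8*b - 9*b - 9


(1) = -4*r^2 + 10*r
(2) = 54*l^2 + 765*l + 819
(3) = -4*b^2 - 27*b - y^2 + y*(5*b + 6) + 7
(4) = 2*y^2 + y - 105
(5) = -b - 1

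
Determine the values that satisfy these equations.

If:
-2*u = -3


Then:
u = 3/2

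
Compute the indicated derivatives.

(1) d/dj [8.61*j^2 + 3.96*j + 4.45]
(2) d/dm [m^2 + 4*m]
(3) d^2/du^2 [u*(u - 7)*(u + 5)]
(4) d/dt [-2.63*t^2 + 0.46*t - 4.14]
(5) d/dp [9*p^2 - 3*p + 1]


(1) = 17.22*j + 3.96
(2) = 2*m + 4
(3) = 6*u - 4
(4) = 0.46 - 5.26*t
(5) = 18*p - 3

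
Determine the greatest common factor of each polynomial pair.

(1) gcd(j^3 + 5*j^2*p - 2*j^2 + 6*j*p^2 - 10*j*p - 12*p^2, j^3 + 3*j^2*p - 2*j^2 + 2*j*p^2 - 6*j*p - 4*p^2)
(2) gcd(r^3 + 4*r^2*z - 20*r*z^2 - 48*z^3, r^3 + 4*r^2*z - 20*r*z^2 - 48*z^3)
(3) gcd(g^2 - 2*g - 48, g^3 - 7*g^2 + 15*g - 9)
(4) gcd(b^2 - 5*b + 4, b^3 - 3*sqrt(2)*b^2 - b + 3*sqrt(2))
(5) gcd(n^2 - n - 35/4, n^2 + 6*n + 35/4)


(1) = j^2 + 2*j*p - 2*j - 4*p
(2) = -r^3 - 4*r^2*z + 20*r*z^2 + 48*z^3
(3) = gcd((g - 8)*(g + 6), (g - 3)^2*(g - 1)) = 1
(4) = b - 1
(5) = gcd((n - 7/2)*(n + 5/2), (n + 5/2)*(n + 7/2)) = n + 5/2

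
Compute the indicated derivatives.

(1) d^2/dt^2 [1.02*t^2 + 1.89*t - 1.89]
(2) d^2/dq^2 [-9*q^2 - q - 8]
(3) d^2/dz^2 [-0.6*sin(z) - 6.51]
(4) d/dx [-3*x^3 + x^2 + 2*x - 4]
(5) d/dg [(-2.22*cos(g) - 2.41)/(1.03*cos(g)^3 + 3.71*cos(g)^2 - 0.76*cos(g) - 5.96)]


(1) = 2.04000000000000
(2) = -18
(3) = 0.6*sin(z)
(4) = -9*x^2 + 2*x + 2
(5) = -(4.5732*cos(g)^3 + 15.6831*cos(g)^2 + 17.8822*cos(g) + 11.3996)*sin(g)/(1.03*cos(g)^3 + 3.71*cos(g)^2 - 0.76*cos(g) - 5.96)^2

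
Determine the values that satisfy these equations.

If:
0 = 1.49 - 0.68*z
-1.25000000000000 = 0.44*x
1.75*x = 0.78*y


Then:
x = -2.84
y = -6.37
z = 2.19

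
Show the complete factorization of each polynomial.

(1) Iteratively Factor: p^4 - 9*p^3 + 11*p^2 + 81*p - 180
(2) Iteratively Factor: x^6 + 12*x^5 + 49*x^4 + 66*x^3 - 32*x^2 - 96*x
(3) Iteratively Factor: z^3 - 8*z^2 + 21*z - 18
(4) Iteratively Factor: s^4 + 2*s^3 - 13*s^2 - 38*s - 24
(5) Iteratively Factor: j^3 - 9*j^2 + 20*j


(1) = (p - 4)*(p^3 - 5*p^2 - 9*p + 45) = (p - 5)*(p - 4)*(p^2 - 9) = (p - 5)*(p - 4)*(p + 3)*(p - 3)
(2) = (x - 1)*(x^5 + 13*x^4 + 62*x^3 + 128*x^2 + 96*x) = x*(x - 1)*(x^4 + 13*x^3 + 62*x^2 + 128*x + 96) = x*(x - 1)*(x + 4)*(x^3 + 9*x^2 + 26*x + 24) = x*(x - 1)*(x + 4)^2*(x^2 + 5*x + 6) = x*(x - 1)*(x + 3)*(x + 4)^2*(x + 2)
(3) = (z - 3)*(z^2 - 5*z + 6) = (z - 3)*(z - 2)*(z - 3)
(4) = (s - 4)*(s^3 + 6*s^2 + 11*s + 6) = (s - 4)*(s + 3)*(s^2 + 3*s + 2) = (s - 4)*(s + 1)*(s + 3)*(s + 2)
(5) = (j - 4)*(j^2 - 5*j) = (j - 5)*(j - 4)*(j)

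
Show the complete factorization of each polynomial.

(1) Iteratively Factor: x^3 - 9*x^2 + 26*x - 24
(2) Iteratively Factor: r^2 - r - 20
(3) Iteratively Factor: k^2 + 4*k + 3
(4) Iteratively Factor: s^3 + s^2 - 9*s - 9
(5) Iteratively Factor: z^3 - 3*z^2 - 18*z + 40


(1) = (x - 3)*(x^2 - 6*x + 8) = (x - 4)*(x - 3)*(x - 2)
(2) = (r + 4)*(r - 5)
(3) = (k + 3)*(k + 1)
(4) = (s + 1)*(s^2 - 9) = (s + 1)*(s + 3)*(s - 3)
(5) = (z + 4)*(z^2 - 7*z + 10) = (z - 2)*(z + 4)*(z - 5)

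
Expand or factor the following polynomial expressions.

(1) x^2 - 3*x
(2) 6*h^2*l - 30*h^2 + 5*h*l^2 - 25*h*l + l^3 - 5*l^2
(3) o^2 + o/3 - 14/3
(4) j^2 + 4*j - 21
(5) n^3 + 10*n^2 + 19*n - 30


(1) = x*(x - 3)
(2) = (2*h + l)*(3*h + l)*(l - 5)
(3) = (o - 2)*(o + 7/3)
(4) = (j - 3)*(j + 7)
(5) = (n - 1)*(n + 5)*(n + 6)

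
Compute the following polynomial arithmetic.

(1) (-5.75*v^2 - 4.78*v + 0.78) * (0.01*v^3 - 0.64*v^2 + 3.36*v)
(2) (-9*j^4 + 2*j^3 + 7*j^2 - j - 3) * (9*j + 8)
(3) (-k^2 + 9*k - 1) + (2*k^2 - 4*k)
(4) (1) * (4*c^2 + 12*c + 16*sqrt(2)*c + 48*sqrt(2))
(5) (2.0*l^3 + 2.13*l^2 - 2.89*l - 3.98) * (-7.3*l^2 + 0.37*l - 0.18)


(1) = -0.0575*v^5 + 3.6322*v^4 - 16.253*v^3 - 16.56*v^2 + 2.6208*v
(2) = -81*j^5 - 54*j^4 + 79*j^3 + 47*j^2 - 35*j - 24
(3) = k^2 + 5*k - 1
(4) = 4*c^2 + 12*c + 16*sqrt(2)*c + 48*sqrt(2)
(5) = -14.6*l^5 - 14.809*l^4 + 21.5251*l^3 + 27.6013*l^2 - 0.9524*l + 0.7164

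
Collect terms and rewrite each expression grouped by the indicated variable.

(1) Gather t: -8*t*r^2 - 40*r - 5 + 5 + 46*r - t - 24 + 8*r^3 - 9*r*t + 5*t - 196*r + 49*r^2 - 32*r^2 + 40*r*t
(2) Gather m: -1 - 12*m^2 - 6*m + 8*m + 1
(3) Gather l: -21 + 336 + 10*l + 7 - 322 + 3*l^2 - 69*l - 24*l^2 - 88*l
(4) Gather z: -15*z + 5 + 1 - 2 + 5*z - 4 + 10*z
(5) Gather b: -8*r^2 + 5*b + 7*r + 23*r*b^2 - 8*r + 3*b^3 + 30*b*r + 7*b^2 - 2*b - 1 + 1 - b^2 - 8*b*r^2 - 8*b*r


(1) = 8*r^3 + 17*r^2 - 190*r + t*(-8*r^2 + 31*r + 4) - 24
(2) = -12*m^2 + 2*m
(3) = -21*l^2 - 147*l
(4) = 0
(5) = 3*b^3 + b^2*(23*r + 6) + b*(-8*r^2 + 22*r + 3) - 8*r^2 - r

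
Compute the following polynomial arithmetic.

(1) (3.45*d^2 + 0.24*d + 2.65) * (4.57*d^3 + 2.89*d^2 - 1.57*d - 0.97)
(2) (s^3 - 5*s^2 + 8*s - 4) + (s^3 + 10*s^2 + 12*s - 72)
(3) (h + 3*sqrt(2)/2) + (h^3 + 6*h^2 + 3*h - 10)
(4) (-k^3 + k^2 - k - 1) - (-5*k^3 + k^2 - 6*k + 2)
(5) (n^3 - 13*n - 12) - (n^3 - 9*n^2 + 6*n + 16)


(1) = 15.7665*d^5 + 11.0673*d^4 + 7.3876*d^3 + 3.9352*d^2 - 4.3933*d - 2.5705
(2) = 2*s^3 + 5*s^2 + 20*s - 76
(3) = h^3 + 6*h^2 + 4*h - 10 + 3*sqrt(2)/2
(4) = 4*k^3 + 5*k - 3
(5) = 9*n^2 - 19*n - 28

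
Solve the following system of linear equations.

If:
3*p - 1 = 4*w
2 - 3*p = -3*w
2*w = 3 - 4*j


Then:
j = 1/4
p = 5/3
w = 1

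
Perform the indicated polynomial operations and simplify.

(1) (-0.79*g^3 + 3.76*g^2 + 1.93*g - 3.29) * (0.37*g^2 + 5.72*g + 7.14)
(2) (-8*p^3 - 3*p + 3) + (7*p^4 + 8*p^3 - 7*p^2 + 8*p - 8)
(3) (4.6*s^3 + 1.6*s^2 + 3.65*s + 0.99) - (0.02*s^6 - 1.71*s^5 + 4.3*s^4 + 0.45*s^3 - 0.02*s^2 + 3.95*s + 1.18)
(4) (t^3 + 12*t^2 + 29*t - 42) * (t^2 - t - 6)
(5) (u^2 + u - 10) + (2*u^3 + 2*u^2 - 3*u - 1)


(1) = -0.2923*g^5 - 3.1276*g^4 + 16.5807*g^3 + 36.6687*g^2 - 5.0386*g - 23.4906
(2) = 7*p^4 - 7*p^2 + 5*p - 5
(3) = -0.02*s^6 + 1.71*s^5 - 4.3*s^4 + 4.15*s^3 + 1.62*s^2 - 0.3*s - 0.19
(4) = t^5 + 11*t^4 + 11*t^3 - 143*t^2 - 132*t + 252
(5) = 2*u^3 + 3*u^2 - 2*u - 11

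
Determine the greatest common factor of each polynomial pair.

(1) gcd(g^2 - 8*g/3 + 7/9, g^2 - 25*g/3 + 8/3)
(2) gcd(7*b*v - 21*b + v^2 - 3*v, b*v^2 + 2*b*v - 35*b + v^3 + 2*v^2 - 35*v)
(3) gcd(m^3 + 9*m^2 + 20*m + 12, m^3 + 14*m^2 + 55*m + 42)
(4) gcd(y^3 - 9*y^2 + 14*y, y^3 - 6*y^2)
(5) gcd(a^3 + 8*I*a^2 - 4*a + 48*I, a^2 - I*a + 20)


(1) = g - 1/3
(2) = 1
(3) = m^2 + 7*m + 6
(4) = gcd(y*(y - 7)*(y - 2), y^2*(y - 6)) = y
(5) = a + 4*I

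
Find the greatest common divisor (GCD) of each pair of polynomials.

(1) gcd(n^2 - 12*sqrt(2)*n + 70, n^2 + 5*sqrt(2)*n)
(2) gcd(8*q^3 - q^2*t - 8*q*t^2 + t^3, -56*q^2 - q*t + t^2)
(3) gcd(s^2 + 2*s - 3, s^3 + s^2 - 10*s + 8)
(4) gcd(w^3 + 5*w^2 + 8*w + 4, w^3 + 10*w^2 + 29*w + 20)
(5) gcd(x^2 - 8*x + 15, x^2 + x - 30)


(1) = gcd((n - 7*sqrt(2))*(n - 5*sqrt(2)), n*(n + 5*sqrt(2))) = 1
(2) = 8*q - t
(3) = s - 1
(4) = gcd((w + 1)*(w + 2)^2, (w + 1)*(w + 4)*(w + 5)) = w + 1
(5) = x - 5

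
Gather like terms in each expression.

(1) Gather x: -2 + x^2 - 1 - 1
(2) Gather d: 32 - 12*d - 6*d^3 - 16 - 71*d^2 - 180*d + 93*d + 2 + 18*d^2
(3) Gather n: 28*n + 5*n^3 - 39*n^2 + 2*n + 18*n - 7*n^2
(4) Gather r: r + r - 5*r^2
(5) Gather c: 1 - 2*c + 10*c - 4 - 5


(1) = x^2 - 4
(2) = -6*d^3 - 53*d^2 - 99*d + 18
(3) = 5*n^3 - 46*n^2 + 48*n
(4) = -5*r^2 + 2*r
(5) = 8*c - 8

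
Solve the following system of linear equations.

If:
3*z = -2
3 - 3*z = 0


Then:
No Solution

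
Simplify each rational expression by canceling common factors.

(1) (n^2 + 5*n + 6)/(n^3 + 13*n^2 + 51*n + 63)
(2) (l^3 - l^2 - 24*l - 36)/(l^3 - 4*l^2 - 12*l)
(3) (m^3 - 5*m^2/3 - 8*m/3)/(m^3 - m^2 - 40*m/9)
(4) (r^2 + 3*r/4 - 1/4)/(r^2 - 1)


(1) = (n + 2)/(n^2 + 10*n + 21)
(2) = (l + 3)/l
(3) = (3*m + 3)/(3*m + 5)
(4) = (4*r - 1)/(4*r - 4)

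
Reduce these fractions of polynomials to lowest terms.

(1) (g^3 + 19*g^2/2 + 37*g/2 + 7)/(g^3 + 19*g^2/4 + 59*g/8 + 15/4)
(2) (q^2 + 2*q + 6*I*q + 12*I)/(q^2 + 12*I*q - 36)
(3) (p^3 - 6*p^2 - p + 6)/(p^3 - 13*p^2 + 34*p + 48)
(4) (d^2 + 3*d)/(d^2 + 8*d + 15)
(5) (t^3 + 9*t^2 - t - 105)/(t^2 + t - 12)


(1) = (8*g^2 + 60*g + 28)/(8*g^2 + 22*g + 15)
(2) = (q + 2)/(q + 6*I)
(3) = (p - 1)/(p - 8)
(4) = d/(d + 5)
(5) = (t^2 + 12*t + 35)/(t + 4)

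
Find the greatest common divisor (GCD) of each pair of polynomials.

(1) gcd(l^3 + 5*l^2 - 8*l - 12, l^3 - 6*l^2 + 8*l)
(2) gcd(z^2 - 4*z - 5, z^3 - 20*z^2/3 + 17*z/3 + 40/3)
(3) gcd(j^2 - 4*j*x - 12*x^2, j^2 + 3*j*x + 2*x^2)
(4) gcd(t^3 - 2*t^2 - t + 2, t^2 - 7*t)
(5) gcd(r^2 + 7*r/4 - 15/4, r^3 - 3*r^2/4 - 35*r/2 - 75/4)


(1) = l - 2
(2) = gcd((z - 5)*(z + 1), (z - 5)*(z - 8/3)*(z + 1)) = z^2 - 4*z - 5
(3) = gcd((j - 6*x)*(j + 2*x), (j + x)*(j + 2*x)) = j + 2*x
(4) = gcd((t - 2)*(t - 1)*(t + 1), t*(t - 7)) = 1
(5) = gcd((r - 5/4)*(r + 3), (r - 5)*(r + 5/4)*(r + 3)) = r + 3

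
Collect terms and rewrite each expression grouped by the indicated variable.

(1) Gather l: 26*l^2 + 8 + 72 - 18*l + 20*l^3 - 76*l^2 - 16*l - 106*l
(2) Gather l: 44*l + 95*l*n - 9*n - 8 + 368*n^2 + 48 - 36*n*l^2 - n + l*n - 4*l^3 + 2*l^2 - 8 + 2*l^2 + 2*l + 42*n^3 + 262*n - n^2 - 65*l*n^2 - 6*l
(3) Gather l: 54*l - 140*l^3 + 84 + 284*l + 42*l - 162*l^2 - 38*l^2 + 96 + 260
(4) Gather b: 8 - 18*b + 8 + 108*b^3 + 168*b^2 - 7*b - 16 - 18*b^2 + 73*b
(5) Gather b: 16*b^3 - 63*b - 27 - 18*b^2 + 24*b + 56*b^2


(1) = 20*l^3 - 50*l^2 - 140*l + 80
(2) = -4*l^3 + l^2*(4 - 36*n) + l*(-65*n^2 + 96*n + 40) + 42*n^3 + 367*n^2 + 252*n + 32
(3) = -140*l^3 - 200*l^2 + 380*l + 440
(4) = 108*b^3 + 150*b^2 + 48*b
(5) = 16*b^3 + 38*b^2 - 39*b - 27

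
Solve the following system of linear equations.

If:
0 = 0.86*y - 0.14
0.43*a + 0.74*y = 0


Then:
a = -0.28
y = 0.16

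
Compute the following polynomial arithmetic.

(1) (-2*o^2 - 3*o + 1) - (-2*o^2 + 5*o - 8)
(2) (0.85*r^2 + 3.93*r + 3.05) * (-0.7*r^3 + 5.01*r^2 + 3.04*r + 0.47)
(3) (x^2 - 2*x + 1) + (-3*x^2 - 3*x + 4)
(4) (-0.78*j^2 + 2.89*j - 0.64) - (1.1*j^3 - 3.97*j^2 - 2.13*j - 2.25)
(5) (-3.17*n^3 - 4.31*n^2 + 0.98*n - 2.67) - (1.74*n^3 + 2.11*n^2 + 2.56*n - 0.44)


(1) = 9 - 8*o
(2) = -0.595*r^5 + 1.5075*r^4 + 20.1383*r^3 + 27.6272*r^2 + 11.1191*r + 1.4335
(3) = -2*x^2 - 5*x + 5
(4) = -1.1*j^3 + 3.19*j^2 + 5.02*j + 1.61
(5) = -4.91*n^3 - 6.42*n^2 - 1.58*n - 2.23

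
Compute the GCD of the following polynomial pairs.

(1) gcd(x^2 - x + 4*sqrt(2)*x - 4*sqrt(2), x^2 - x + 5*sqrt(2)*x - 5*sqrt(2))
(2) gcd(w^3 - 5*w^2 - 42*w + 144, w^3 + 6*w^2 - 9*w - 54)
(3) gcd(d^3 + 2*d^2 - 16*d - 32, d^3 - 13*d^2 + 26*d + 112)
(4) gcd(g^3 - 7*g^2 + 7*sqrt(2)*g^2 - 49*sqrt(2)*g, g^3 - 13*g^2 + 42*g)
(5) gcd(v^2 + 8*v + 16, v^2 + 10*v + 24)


(1) = gcd((x - 1)*(x + 4*sqrt(2)), (x - 1)*(x + 5*sqrt(2))) = x - 1
(2) = gcd((w - 8)*(w - 3)*(w + 6), (w - 3)*(w + 3)*(w + 6)) = w^2 + 3*w - 18
(3) = d + 2
(4) = g^2 - 7*g
(5) = gcd((v + 4)^2, (v + 4)*(v + 6)) = v + 4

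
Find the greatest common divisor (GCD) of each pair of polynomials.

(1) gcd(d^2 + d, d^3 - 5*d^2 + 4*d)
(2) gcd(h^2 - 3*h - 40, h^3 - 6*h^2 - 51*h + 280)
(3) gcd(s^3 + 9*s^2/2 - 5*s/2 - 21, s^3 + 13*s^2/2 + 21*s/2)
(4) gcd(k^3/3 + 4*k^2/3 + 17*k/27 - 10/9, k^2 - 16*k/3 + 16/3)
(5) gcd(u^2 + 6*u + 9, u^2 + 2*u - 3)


(1) = d
(2) = h - 8
(3) = s^2 + 13*s/2 + 21/2
(4) = gcd((k/3 + 1)*(k - 2/3)*(k + 5/3), (k - 4)*(k - 4/3)) = 1
(5) = gcd((u + 3)^2, (u - 1)*(u + 3)) = u + 3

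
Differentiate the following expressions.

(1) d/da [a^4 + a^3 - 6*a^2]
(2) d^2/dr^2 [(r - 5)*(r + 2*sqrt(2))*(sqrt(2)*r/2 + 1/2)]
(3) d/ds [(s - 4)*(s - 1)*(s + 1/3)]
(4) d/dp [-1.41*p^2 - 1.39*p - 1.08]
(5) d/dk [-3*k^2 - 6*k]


(1) = a*(4*a^2 + 3*a - 12)
(2) = 3*sqrt(2)*r - 5*sqrt(2) + 5
(3) = 3*s^2 - 28*s/3 + 7/3
(4) = -2.82*p - 1.39
(5) = -6*k - 6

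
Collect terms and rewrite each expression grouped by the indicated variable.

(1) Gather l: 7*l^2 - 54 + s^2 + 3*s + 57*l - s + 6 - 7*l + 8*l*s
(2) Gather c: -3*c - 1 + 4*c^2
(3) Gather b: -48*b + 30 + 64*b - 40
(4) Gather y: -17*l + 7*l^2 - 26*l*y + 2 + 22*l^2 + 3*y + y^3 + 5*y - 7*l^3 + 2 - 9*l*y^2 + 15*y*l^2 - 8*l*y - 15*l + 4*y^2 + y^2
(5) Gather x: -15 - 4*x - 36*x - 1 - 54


(1) = 7*l^2 + l*(8*s + 50) + s^2 + 2*s - 48
(2) = 4*c^2 - 3*c - 1
(3) = 16*b - 10
(4) = -7*l^3 + 29*l^2 - 32*l + y^3 + y^2*(5 - 9*l) + y*(15*l^2 - 34*l + 8) + 4
(5) = -40*x - 70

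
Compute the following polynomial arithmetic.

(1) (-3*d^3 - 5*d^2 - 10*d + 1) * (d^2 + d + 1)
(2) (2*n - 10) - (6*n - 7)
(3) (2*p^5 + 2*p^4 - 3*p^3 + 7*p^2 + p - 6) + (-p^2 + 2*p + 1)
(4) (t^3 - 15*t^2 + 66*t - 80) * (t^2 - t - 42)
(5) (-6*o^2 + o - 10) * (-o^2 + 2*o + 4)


(1) = -3*d^5 - 8*d^4 - 18*d^3 - 14*d^2 - 9*d + 1
(2) = -4*n - 3
(3) = 2*p^5 + 2*p^4 - 3*p^3 + 6*p^2 + 3*p - 5
(4) = t^5 - 16*t^4 + 39*t^3 + 484*t^2 - 2692*t + 3360
(5) = 6*o^4 - 13*o^3 - 12*o^2 - 16*o - 40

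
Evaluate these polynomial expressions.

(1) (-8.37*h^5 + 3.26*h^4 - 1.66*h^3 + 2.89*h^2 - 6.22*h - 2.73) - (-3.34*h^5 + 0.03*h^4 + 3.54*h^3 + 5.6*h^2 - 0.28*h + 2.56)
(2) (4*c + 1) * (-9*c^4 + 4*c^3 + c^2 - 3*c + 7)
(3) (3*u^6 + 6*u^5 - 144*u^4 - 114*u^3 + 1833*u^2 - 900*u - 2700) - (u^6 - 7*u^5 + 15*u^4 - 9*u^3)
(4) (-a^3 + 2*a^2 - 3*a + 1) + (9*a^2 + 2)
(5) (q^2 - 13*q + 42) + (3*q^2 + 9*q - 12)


(1) = -5.03*h^5 + 3.23*h^4 - 5.2*h^3 - 2.71*h^2 - 5.94*h - 5.29
(2) = -36*c^5 + 7*c^4 + 8*c^3 - 11*c^2 + 25*c + 7
(3) = 2*u^6 + 13*u^5 - 159*u^4 - 105*u^3 + 1833*u^2 - 900*u - 2700
(4) = -a^3 + 11*a^2 - 3*a + 3
(5) = 4*q^2 - 4*q + 30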